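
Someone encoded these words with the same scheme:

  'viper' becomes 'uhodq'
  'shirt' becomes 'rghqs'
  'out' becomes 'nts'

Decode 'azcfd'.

Compare letters: v→u is +25, i→h is +25, p→o is +25 — a constant shift. This is a Caesar cipher with shift 25.
Decoding azcfd: a−25=b, z−25=a, c−25=d, f−25=g, d−25=e.

badge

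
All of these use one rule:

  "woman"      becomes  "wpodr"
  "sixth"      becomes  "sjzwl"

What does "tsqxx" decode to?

Each letter shifts forward by its position index (0, 1, 2, …) — the shift grows by one for each successive letter.
Decoding tsqxx: t−0=t, s−1=r, q−2=o, x−3=u, x−4=t.

trout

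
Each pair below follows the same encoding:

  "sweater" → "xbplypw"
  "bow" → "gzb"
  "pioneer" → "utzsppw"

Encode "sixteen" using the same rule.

xtcypps

The shift depends on letter class: consonant s→x is +5, but vowel e→p is +11. Two shifts are in play — +11 for a/e/i/o/u, +5 for every other letter.
On sixteen: s(cons)+5=x, i(vowel)+11=t, x(cons)+5=c, t(cons)+5=y, e(vowel)+11=p, e(vowel)+11=p, n(cons)+5=s.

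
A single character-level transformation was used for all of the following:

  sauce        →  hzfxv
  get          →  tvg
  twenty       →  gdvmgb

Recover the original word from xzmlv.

Each pair mirrors across the alphabet (s↔h, a↔z, u↔f): positions sum to 25. This is the alphabet-reversal cipher (Atbash): a becomes z, b becomes y, etc.
Undoing it on xzmlv: x↔c, z↔a, m↔n, l↔o, v↔e.

canoe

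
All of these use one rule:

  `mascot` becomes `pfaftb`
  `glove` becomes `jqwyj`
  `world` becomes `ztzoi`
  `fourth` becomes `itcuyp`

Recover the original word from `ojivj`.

Shifts by position in mascot: pos 0: m→p (+3), pos 1: a→f (+5), pos 2: s→a (+8), pos 3: c→f (+3), pos 4: o→t (+5), pos 5: t→b (+8) — repeating every 3. The shifts repeat in a cycle of length 3: positions 0,1,… shift by +3, +5, +8, then the pattern repeats.
Undoing it on ojivj: o−3=l, j−5=e, i−8=a, v−3=s, j−5=e.

lease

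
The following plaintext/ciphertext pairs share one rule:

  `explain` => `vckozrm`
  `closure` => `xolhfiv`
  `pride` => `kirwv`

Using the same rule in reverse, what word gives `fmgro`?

Each pair mirrors across the alphabet (e↔v, x↔c, p↔k): positions sum to 25. Letters are reflected about the middle of the alphabet (position → 25−position): Atbash.
Decoding fmgro: f↔u, m↔n, g↔t, r↔i, o↔l.

until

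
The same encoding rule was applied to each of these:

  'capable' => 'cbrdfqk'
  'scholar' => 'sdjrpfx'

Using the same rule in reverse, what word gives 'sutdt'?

Each letter shifts forward by its position index (0, 1, 2, …) — the shift grows by one for each successive letter.
Reversing it on sutdt: s−0=s, u−1=t, t−2=r, d−3=a, t−4=p.

strap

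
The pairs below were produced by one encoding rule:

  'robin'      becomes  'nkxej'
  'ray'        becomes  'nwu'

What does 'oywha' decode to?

Compare letters: r→n is +22, o→k is +22, b→x is +22 — a constant shift. It's a constant shift of +22 (ROT22).
Decoding oywha: o−22=s, y−22=c, w−22=a, h−22=l, a−22=e.

scale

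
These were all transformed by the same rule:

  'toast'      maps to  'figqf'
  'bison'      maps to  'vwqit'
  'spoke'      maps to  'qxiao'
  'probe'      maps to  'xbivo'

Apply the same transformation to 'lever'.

pojob

Treating letters as 0–25, the rule is x ↦ 15x + 6 (mod 26).
For lever: l(11)→15·11+6≡15=p; e(4)→15·4+6≡14=o; v(21)→15·21+6≡9=j; e(4)→15·4+6≡14=o; r(17)→15·17+6≡1=b (all mod 26).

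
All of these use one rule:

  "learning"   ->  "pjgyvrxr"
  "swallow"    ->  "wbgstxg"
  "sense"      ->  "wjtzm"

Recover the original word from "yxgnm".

In learning: l→p is +4, e→j is +5, a→g is +6, r→y is +7 — the shift increases by 1 each position. The shift increases by 1 at each position, starting from +4: 4, 5, 6, ….
Decoding yxgnm: y−4=u, x−5=s, g−6=a, n−7=g, m−8=e.

usage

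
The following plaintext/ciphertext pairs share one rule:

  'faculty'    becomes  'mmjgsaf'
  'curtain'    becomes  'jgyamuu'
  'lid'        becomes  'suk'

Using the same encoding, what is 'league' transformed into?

The shift depends on letter class: consonant f→m is +7, but vowel a→m is +12. The rule splits by letter class: vowels +12, consonants +7.
Applying it to league: l(cons)+7=s, e(vowel)+12=q, a(vowel)+12=m, g(cons)+7=n, u(vowel)+12=g, e(vowel)+12=q.

sqmngq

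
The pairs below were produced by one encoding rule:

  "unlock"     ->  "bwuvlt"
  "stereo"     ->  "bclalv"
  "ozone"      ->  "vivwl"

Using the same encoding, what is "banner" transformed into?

khwwla

The shift depends on letter class: consonant n→w is +9, but vowel u→b is +7. Two shifts are in play — +7 for a/e/i/o/u, +9 for every other letter.
For banner: b(cons)+9=k, a(vowel)+7=h, n(cons)+9=w, n(cons)+9=w, e(vowel)+7=l, r(cons)+9=a.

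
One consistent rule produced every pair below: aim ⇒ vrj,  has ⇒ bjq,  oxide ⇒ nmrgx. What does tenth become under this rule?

The output letters match the input read backwards, each shifted +9: aim reversed is mia. Two steps: reverse the string, then apply a Caesar shift of +9.
On tenth: reverse → htnet; then shift: h+9=q, t+9=c, n+9=w, e+9=n, t+9=c.

qcwnc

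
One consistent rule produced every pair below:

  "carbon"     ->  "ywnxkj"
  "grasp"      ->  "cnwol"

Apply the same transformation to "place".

Compare letters: c→y is +22, a→w is +22, r→n is +22 — a constant shift. Every letter moves 22 places later in the alphabet, wrapping around z→a.
On place: p+22=l, l+22=h, a+22=w, c+22=y, e+22=a.

lhwya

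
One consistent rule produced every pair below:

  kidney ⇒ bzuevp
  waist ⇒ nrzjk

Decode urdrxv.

damage

Compare letters: k→b is +17, i→z is +17, d→u is +17 — a constant shift. Every letter moves 17 places later in the alphabet, wrapping around z→a.
Undoing it on urdrxv: u−17=d, r−17=a, d−17=m, r−17=a, x−17=g, v−17=e.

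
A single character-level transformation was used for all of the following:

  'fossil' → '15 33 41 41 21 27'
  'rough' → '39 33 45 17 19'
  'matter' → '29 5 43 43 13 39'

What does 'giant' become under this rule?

17 21 5 31 43

f(#6)→15 and o(#15)→33: differences scale by 2, so n = 2·pos + 3. Each letter becomes 2×(its alphabet position, a=1..z=26) + 3.
For giant: g=7→17, i=9→21, a=1→5, n=14→31, t=20→43.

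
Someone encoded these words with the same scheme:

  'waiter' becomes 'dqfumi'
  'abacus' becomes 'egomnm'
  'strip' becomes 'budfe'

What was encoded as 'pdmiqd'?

Two steps: reverse the string, then apply a Caesar shift of +12.
Undoing it on pdmiqd: shift back: p−12=d, d−12=r, m−12=a, i−12=w, q−12=e, d−12=r → drawer; then reverse → reward.

reward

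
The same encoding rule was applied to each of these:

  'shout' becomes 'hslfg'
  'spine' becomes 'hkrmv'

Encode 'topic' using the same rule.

Each pair mirrors across the alphabet (s↔h, h↔s, o↔l): positions sum to 25. Each letter is replaced by its mirror in the alphabet: a↔z, b↔y, c↔x, and so on (the Atbash cipher).
On topic: t↔g, o↔l, p↔k, i↔r, c↔x.

glkrx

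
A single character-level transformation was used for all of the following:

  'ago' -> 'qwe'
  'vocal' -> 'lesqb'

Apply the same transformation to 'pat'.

Compare letters: a→q is +16, g→w is +16, o→e is +16 — a constant shift. Every letter moves 16 places later in the alphabet, wrapping around z→a.
For pat: p+16=f, a+16=q, t+16=j.

fqj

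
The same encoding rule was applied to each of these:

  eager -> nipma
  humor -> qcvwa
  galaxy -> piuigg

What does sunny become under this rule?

Shifts by position in eager: pos 0: e→n (+9), pos 1: a→i (+8), pos 2: g→p (+9), pos 3: e→m (+8) — repeating every 2. A repeating key of period 2 is used — shifts +9, +8 over and over.
On sunny: s+9=b, u+8=c, n+9=w, n+8=v, y+9=h.

bcwvh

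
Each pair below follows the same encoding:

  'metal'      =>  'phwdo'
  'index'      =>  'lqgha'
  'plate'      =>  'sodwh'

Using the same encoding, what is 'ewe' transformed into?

Compare letters: m→p is +3, e→h is +3, t→w is +3 — a constant shift. Each letter is shifted forward by 3 in the alphabet (a Caesar shift of +3).
For ewe: e+3=h, w+3=z, e+3=h.

hzh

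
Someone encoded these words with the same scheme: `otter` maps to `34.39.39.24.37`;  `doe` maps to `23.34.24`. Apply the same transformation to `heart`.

27.24.20.37.39

o is letter #15 and maps to 34: an offset of 19. The number is (letter's place in the alphabet, a=1) + 19.
Applying it to heart: h=8→27, e=5→24, a=1→20, r=18→37, t=20→39.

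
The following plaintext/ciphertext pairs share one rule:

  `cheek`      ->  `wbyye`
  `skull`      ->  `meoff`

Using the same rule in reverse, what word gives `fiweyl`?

locker

Compare letters: c→w is +20, h→b is +20, e→y is +20 — a constant shift. This is a Caesar cipher with shift 20.
Decoding fiweyl: f−20=l, i−20=o, w−20=c, e−20=k, y−20=e, l−20=r.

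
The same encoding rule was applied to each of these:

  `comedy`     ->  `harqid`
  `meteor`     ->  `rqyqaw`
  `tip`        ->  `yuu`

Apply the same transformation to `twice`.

The rule splits by letter class: vowels +12, consonants +5.
Applying it to twice: t(cons)+5=y, w(cons)+5=b, i(vowel)+12=u, c(cons)+5=h, e(vowel)+12=q.

ybuhq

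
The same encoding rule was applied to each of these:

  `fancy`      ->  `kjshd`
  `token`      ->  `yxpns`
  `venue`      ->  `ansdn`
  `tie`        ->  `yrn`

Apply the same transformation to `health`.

mnjqym

The shift depends on letter class: consonant f→k is +5, but vowel a→j is +9. Vowels shift forward by 9 and consonants shift forward by 5.
On health: h(cons)+5=m, e(vowel)+9=n, a(vowel)+9=j, l(cons)+5=q, t(cons)+5=y, h(cons)+5=m.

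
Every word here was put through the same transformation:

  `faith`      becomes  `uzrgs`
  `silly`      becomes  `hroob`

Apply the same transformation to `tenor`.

Letters are reflected about the middle of the alphabet (position → 25−position): Atbash.
On tenor: t↔g, e↔v, n↔m, o↔l, r↔i.

gvmli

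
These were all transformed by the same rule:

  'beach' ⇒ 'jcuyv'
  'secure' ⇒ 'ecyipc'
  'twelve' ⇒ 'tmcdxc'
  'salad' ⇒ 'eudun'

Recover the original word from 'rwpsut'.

b(1)→j(9) and e(4)→c(2) fit y≡15x+20 (mod 26); the inverse of 15 mod 26 is 7. This is an affine cipher: with a=0,…,z=25, each position x becomes (15x+20) mod 26.
Reversing it on rwpsut: r(17)→7·(17−20)≡5=f; w(22)→7·(22−20)≡14=o; p(15)→7·(15−20)≡17=r; s(18)→7·(18−20)≡12=m; u(20)→7·(20−20)≡0=a; t(19)→7·(19−20)≡19=t (all mod 26).

format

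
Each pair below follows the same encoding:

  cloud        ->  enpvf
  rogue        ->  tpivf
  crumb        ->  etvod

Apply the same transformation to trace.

vtbef

The shift depends on letter class: consonant c→e is +2, but vowel o→p is +1. Two shifts are in play — +1 for a/e/i/o/u, +2 for every other letter.
Applying it to trace: t(cons)+2=v, r(cons)+2=t, a(vowel)+1=b, c(cons)+2=e, e(vowel)+1=f.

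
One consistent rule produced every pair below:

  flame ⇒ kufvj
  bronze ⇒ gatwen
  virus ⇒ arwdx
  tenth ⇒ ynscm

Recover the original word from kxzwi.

Shifts by position in flame: pos 0: f→k (+5), pos 1: l→u (+9), pos 2: a→f (+5), pos 3: m→v (+9) — repeating every 2. It's a Vigenère-style cipher with numeric key [5,9]: position i shifts by key[i mod 2].
Decoding kxzwi: k−5=f, x−9=o, z−5=u, w−9=n, i−5=d.

found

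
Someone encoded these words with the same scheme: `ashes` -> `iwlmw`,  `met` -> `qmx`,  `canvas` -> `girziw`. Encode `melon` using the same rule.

Vowels shift forward by 8 and consonants shift forward by 4.
Applying it to melon: m(cons)+4=q, e(vowel)+8=m, l(cons)+4=p, o(vowel)+8=w, n(cons)+4=r.

qmpwr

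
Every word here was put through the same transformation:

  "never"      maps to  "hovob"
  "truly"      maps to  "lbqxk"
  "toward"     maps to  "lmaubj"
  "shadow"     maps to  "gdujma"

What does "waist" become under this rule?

auigl

n(13)→h(7) and e(4)→o(14) fit y≡5x+20 (mod 26); the inverse of 5 mod 26 is 21. This is an affine cipher: with a=0,…,z=25, each position x becomes (5x+20) mod 26.
For waist: w(22)→5·22+20≡0=a; a(0)→5·0+20≡20=u; i(8)→5·8+20≡8=i; s(18)→5·18+20≡6=g; t(19)→5·19+20≡11=l (all mod 26).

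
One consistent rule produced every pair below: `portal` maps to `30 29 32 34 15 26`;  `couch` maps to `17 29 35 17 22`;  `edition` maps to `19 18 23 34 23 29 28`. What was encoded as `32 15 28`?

ran

p is letter #16 and maps to 30: an offset of 14. Each letter is replaced by its alphabet position (a=1..z=26) + 14.
Undoing it on 32 15 28: 32→(32−14)÷1=18=r, 15→(15−14)÷1=1=a, 28→(28−14)÷1=14=n.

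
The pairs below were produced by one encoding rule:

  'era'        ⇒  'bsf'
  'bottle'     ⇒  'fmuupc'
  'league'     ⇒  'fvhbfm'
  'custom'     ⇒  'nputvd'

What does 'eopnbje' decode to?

The output letters match the input read backwards, each shifted +1: era reversed is are. Two steps: reverse the string, then apply a Caesar shift of +1.
Undoing it on eopnbje: shift back: e−1=d, o−1=n, p−1=o, n−1=m, b−1=a, j−1=i, e−1=d → dnomaid; then reverse → diamond.

diamond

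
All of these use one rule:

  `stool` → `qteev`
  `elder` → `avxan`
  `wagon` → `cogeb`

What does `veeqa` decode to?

s(18)→q(16) and t(19)→t(19) fit y≡3x+14 (mod 26); the inverse of 3 mod 26 is 9. This is an affine cipher: with a=0,…,z=25, each position x becomes (3x+14) mod 26.
Reversing it on veeqa: v(21)→9·(21−14)≡11=l; e(4)→9·(4−14)≡14=o; e(4)→9·(4−14)≡14=o; q(16)→9·(16−14)≡18=s; a(0)→9·(0−14)≡4=e (all mod 26).

loose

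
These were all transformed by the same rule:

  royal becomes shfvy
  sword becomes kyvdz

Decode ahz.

The output letters match the input read backwards, each shifted +7: royal reversed is layor. The word is reversed, then every letter is shifted forward by 7.
Decoding ahz: shift back: a−7=t, h−7=a, z−7=s → tas; then reverse → sat.

sat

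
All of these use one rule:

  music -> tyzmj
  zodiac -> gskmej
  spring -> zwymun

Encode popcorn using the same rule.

The shift depends on letter class: consonant m→t is +7, but vowel u→y is +4. Vowels shift forward by 4 and consonants shift forward by 7.
On popcorn: p(cons)+7=w, o(vowel)+4=s, p(cons)+7=w, c(cons)+7=j, o(vowel)+4=s, r(cons)+7=y, n(cons)+7=u.

wswjsyu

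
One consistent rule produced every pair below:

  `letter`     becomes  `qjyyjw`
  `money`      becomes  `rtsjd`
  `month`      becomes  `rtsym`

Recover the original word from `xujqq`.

spell

Compare letters: l→q is +5, e→j is +5, t→y is +5 — a constant shift. This is a Caesar cipher with shift 5.
Decoding xujqq: x−5=s, u−5=p, j−5=e, q−5=l, q−5=l.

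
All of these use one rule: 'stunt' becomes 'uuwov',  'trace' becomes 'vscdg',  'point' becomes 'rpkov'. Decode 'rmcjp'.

Shifts by position in stunt: pos 0: s→u (+2), pos 1: t→u (+1), pos 2: u→w (+2), pos 3: n→o (+1) — repeating every 2. The shifts repeat in a cycle of length 2: positions 0,1,… shift by +2, +1, then the pattern repeats.
Reversing it on rmcjp: r−2=p, m−1=l, c−2=a, j−1=i, p−2=n.

plain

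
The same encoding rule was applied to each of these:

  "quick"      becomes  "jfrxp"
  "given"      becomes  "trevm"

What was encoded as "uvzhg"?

feast

Each pair mirrors across the alphabet (q↔j, u↔f, i↔r): positions sum to 25. This is the alphabet-reversal cipher (Atbash): a becomes z, b becomes y, etc.
Undoing it on uvzhg: u↔f, v↔e, z↔a, h↔s, g↔t.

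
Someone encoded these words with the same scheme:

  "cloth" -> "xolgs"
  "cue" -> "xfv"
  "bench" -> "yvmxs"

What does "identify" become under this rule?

rwvmgrub

Each pair mirrors across the alphabet (c↔x, l↔o, o↔l): positions sum to 25. Letters are reflected about the middle of the alphabet (position → 25−position): Atbash.
For identify: i↔r, d↔w, e↔v, n↔m, t↔g, i↔r, f↔u, y↔b.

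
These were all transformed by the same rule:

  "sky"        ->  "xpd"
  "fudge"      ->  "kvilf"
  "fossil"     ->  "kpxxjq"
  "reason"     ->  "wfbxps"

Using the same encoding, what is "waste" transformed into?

bbxyf

The shift depends on letter class: consonant s→x is +5, but vowel u→v is +1. The rule splits by letter class: vowels +1, consonants +5.
For waste: w(cons)+5=b, a(vowel)+1=b, s(cons)+5=x, t(cons)+5=y, e(vowel)+1=f.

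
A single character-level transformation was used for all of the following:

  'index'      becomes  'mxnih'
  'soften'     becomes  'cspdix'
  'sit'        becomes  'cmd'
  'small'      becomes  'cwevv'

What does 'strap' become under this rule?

Two shifts are in play — +4 for a/e/i/o/u, +10 for every other letter.
For strap: s(cons)+10=c, t(cons)+10=d, r(cons)+10=b, a(vowel)+4=e, p(cons)+10=z.

cdbez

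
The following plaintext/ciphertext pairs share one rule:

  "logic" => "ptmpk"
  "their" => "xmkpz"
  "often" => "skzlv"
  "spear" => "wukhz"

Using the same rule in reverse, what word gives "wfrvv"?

salon

Letter i (0-indexed) is shifted by i+4, so successive shifts are 4, 5, 6, ….
Reversing it on wfrvv: w−4=s, f−5=a, r−6=l, v−7=o, v−8=n.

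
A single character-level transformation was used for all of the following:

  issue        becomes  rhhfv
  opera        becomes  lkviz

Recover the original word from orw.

lid

Each pair mirrors across the alphabet (i↔r, s↔h, s↔h): positions sum to 25. Letters are reflected about the middle of the alphabet (position → 25−position): Atbash.
Undoing it on orw: o↔l, r↔i, w↔d.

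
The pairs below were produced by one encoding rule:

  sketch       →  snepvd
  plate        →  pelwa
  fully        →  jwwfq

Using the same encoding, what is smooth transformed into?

sezzxd

The output letters match the input read backwards, each shifted +11: sketch reversed is hcteks. Read the word backwards and shift each letter +11.
For smooth: reverse → htooms; then shift: h+11=s, t+11=e, o+11=z, o+11=z, m+11=x, s+11=d.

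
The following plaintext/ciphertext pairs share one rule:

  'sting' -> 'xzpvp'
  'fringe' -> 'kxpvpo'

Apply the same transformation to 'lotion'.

quaqxx

Each letter shifts forward by (position + 5), i.e. 5, 6, 7, … — the shift grows by one for each successive letter.
For lotion: l+5=q, o+6=u, t+7=a, i+8=q, o+9=x, n+10=x.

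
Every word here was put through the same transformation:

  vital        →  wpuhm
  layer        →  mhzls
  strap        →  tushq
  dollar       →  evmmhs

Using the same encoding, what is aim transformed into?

hpn

The shift depends on letter class: consonant v→w is +1, but vowel i→p is +7. The rule splits by letter class: vowels +7, consonants +1.
On aim: a(vowel)+7=h, i(vowel)+7=p, m(cons)+1=n.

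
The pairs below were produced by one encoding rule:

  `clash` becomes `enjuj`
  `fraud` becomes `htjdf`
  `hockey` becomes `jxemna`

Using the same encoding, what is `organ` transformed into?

xtijp

The shift depends on letter class: consonant c→e is +2, but vowel a→j is +9. Vowels shift forward by 9 and consonants shift forward by 2.
Applying it to organ: o(vowel)+9=x, r(cons)+2=t, g(cons)+2=i, a(vowel)+9=j, n(cons)+2=p.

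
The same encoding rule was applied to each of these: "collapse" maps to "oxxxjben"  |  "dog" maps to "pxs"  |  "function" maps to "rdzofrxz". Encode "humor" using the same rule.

tdyxd

The shift depends on letter class: consonant c→o is +12, but vowel o→x is +9. Two shifts are in play — +9 for a/e/i/o/u, +12 for every other letter.
For humor: h(cons)+12=t, u(vowel)+9=d, m(cons)+12=y, o(vowel)+9=x, r(cons)+12=d.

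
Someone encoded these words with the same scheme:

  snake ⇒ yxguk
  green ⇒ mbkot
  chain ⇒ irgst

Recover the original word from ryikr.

The shifts repeat in a cycle of length 2: positions 0,1,… shift by +6, +10, then the pattern repeats.
Undoing it on ryikr: r−6=l, y−10=o, i−6=c, k−10=a, r−6=l.

local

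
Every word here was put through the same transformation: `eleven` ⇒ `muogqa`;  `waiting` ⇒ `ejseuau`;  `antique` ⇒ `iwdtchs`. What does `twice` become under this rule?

bfsnq

In eleven: e→m is +8, l→u is +9, e→o is +10, v→g is +11 — the shift increases by 1 each position. Each letter shifts forward by (position + 8), i.e. 8, 9, 10, … — the shift grows by one for each successive letter.
On twice: t+8=b, w+9=f, i+10=s, c+11=n, e+12=q.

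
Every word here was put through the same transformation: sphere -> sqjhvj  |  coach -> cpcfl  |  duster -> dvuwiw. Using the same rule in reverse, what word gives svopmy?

In sphere: s→s is +0, p→q is +1, h→j is +2, e→h is +3 — the shift increases by 1 each position. Letter i (0-indexed) is shifted by i+0, so successive shifts are 0, 1, 2, ….
Undoing it on svopmy: s−0=s, v−1=u, o−2=m, p−3=m, m−4=i, y−5=t.

summit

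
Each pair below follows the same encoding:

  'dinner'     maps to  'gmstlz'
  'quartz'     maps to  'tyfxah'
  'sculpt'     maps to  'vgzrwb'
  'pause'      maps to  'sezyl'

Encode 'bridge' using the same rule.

Each letter shifts forward by (position + 3), i.e. 3, 4, 5, … — the shift grows by one for each successive letter.
On bridge: b+3=e, r+4=v, i+5=n, d+6=j, g+7=n, e+8=m.

evnjnm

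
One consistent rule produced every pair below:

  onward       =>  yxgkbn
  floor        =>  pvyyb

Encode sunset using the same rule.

cexcod

It's a constant shift of +10 (ROT10).
For sunset: s+10=c, u+10=e, n+10=x, s+10=c, e+10=o, t+10=d.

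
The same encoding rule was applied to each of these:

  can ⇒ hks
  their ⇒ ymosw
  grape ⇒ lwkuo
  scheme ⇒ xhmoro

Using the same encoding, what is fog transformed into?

kyl

The shift depends on letter class: consonant c→h is +5, but vowel a→k is +10. Vowels shift forward by 10 and consonants shift forward by 5.
Applying it to fog: f(cons)+5=k, o(vowel)+10=y, g(cons)+5=l.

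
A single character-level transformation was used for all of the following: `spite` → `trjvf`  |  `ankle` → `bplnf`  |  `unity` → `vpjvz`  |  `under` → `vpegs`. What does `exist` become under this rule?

Shifts by position in spite: pos 0: s→t (+1), pos 1: p→r (+2), pos 2: i→j (+1), pos 3: t→v (+2) — repeating every 2. A repeating key of period 2 is used — shifts +1, +2 over and over.
On exist: e+1=f, x+2=z, i+1=j, s+2=u, t+1=u.

fzjuu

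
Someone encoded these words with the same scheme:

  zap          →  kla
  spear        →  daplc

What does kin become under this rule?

vty

Compare letters: z→k is +11, a→l is +11, p→a is +11 — a constant shift. This is a Caesar cipher with shift 11.
Applying it to kin: k+11=v, i+11=t, n+11=y.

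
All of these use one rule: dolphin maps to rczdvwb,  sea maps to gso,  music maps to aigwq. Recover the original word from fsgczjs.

Compare letters: d→r is +14, o→c is +14, l→z is +14 — a constant shift. It's a constant shift of +14 (ROT14).
Reversing it on fsgczjs: f−14=r, s−14=e, g−14=s, c−14=o, z−14=l, j−14=v, s−14=e.

resolve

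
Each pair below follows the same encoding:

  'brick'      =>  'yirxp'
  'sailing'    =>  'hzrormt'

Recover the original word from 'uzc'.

Each pair mirrors across the alphabet (b↔y, r↔i, i↔r): positions sum to 25. Each letter is replaced by its mirror in the alphabet: a↔z, b↔y, c↔x, and so on (the Atbash cipher).
Undoing it on uzc: u↔f, z↔a, c↔x.

fax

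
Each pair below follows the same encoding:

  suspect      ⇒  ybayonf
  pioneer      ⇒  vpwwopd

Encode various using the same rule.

bhzryfe

In suspect: s→y is +6, u→b is +7, s→a is +8, p→y is +9 — the shift increases by 1 each position. Each letter shifts forward by (position + 6), i.e. 6, 7, 8, … — the shift grows by one for each successive letter.
Applying it to various: v+6=b, a+7=h, r+8=z, i+9=r, o+10=y, u+11=f, s+12=e.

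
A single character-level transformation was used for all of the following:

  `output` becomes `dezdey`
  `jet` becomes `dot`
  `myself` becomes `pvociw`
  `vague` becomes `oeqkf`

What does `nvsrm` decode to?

child

The output letters match the input read backwards, each shifted +10: output reversed is tuptuo. Two steps: reverse the string, then apply a Caesar shift of +10.
Undoing it on nvsrm: shift back: n−10=d, v−10=l, s−10=i, r−10=h, m−10=c → dlihc; then reverse → child.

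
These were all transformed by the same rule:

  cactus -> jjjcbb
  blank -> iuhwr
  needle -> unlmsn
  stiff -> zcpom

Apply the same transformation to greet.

nalna

Shifts by position in cactus: pos 0: c→j (+7), pos 1: a→j (+9), pos 2: c→j (+7), pos 3: t→c (+9) — repeating every 2. The shifts repeat in a cycle of length 2: positions 0,1,… shift by +7, +9, then the pattern repeats.
On greet: g+7=n, r+9=a, e+7=l, e+9=n, t+7=a.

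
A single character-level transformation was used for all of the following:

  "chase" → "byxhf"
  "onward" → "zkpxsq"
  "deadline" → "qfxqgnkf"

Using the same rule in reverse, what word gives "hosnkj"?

spring

Treating letters as 0–25, the rule is x ↦ 15x + 23 (mod 26).
Decoding hosnkj: h(7)→7·(7−23)≡18=s; o(14)→7·(14−23)≡15=p; s(18)→7·(18−23)≡17=r; n(13)→7·(13−23)≡8=i; k(10)→7·(10−23)≡13=n; j(9)→7·(9−23)≡6=g (all mod 26).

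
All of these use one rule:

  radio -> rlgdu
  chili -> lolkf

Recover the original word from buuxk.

The output letters match the input read backwards, each shifted +3: radio reversed is oidar. The word is reversed, then every letter is shifted forward by 3.
Undoing it on buuxk: shift back: b−3=y, u−3=r, u−3=r, x−3=u, k−3=h → yrruh; then reverse → hurry.

hurry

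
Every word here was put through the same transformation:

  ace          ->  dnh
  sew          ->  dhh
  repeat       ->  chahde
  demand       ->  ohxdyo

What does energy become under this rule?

hyhcrj

The shift depends on letter class: consonant c→n is +11, but vowel a→d is +3. Two shifts are in play — +3 for a/e/i/o/u, +11 for every other letter.
For energy: e(vowel)+3=h, n(cons)+11=y, e(vowel)+3=h, r(cons)+11=c, g(cons)+11=r, y(cons)+11=j.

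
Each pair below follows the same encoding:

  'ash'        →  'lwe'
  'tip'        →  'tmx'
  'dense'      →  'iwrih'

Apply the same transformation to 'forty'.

The output letters match the input read backwards, each shifted +4: ash reversed is hsa. The word is reversed, then every letter is shifted forward by 4.
On forty: reverse → ytrof; then shift: y+4=c, t+4=x, r+4=v, o+4=s, f+4=j.

cxvsj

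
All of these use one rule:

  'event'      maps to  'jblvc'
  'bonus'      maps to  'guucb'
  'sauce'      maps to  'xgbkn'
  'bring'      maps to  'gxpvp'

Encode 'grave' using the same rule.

In event: e→j is +5, v→b is +6, e→l is +7, n→v is +8 — the shift increases by 1 each position. The shift increases by 1 at each position, starting from +5: 5, 6, 7, ….
On grave: g+5=l, r+6=x, a+7=h, v+8=d, e+9=n.

lxhdn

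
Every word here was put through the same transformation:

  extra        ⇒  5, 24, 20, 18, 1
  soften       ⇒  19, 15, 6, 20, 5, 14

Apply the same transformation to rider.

e is letter #5 and maps to 5: an offset of 0. Each letter is replaced by its alphabet position (a=1, b=2, …, z=26).
For rider: r=18→18, i=9→9, d=4→4, e=5→5, r=18→18.

18, 9, 4, 5, 18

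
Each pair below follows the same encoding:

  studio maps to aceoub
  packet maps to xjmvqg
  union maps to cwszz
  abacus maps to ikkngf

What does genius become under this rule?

Each letter shifts forward by (position + 8), i.e. 8, 9, 10, … — the shift grows by one for each successive letter.
For genius: g+8=o, e+9=n, n+10=x, i+11=t, u+12=g, s+13=f.

onxtgf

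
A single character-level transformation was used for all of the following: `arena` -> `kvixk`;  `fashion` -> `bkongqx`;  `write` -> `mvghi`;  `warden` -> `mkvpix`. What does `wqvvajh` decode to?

a(0)→k(10) and r(17)→v(21) fit y≡19x+10 (mod 26); the inverse of 19 mod 26 is 11. Each letter's alphabet position (a=0..z=25) is mapped through 19·x+10 mod 26 — an affine cipher.
Decoding wqvvajh: w(22)→11·(22−10)≡2=c; q(16)→11·(16−10)≡14=o; v(21)→11·(21−10)≡17=r; v(21)→11·(21−10)≡17=r; a(0)→11·(0−10)≡20=u; j(9)→11·(9−10)≡15=p; h(7)→11·(7−10)≡19=t (all mod 26).

corrupt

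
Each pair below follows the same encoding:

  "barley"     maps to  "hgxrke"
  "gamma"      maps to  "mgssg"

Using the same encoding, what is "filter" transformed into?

lorzkx

Every letter moves 6 places later in the alphabet, wrapping around z→a.
On filter: f+6=l, i+6=o, l+6=r, t+6=z, e+6=k, r+6=x.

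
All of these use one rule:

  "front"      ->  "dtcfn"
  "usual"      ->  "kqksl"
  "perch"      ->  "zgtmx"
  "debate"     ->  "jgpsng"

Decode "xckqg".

house

f(5)→d(3) and r(17)→t(19) fit y≡23x+18 (mod 26); the inverse of 23 mod 26 is 17. This is an affine cipher: with a=0,…,z=25, each position x becomes (23x+18) mod 26.
Undoing it on xckqg: x(23)→17·(23−18)≡7=h; c(2)→17·(2−18)≡14=o; k(10)→17·(10−18)≡20=u; q(16)→17·(16−18)≡18=s; g(6)→17·(6−18)≡4=e (all mod 26).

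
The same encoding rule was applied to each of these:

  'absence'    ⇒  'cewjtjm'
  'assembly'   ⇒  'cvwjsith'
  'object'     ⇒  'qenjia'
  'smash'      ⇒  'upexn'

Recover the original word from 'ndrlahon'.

In absence: a→c is +2, b→e is +3, s→w is +4, e→j is +5 — the shift increases by 1 each position. The shift increases by 1 at each position, starting from +2: 2, 3, 4, ….
Reversing it on ndrlahon: n−2=l, d−3=a, r−4=n, l−5=g, a−6=u, h−7=a, o−8=g, n−9=e.

language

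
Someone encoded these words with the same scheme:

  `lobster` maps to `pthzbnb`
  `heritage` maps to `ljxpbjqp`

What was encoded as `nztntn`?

jungle

Letter i (0-indexed) is shifted by i+4, so successive shifts are 4, 5, 6, ….
Reversing it on nztntn: n−4=j, z−5=u, t−6=n, n−7=g, t−8=l, n−9=e.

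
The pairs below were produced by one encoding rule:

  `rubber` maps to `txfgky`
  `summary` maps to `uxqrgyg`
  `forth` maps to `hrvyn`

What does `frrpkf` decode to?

donkey

In rubber: r→t is +2, u→x is +3, b→f is +4, b→g is +5 — the shift increases by 1 each position. Letter i (0-indexed) is shifted by i+2, so successive shifts are 2, 3, 4, ….
Undoing it on frrpkf: f−2=d, r−3=o, r−4=n, p−5=k, k−6=e, f−7=y.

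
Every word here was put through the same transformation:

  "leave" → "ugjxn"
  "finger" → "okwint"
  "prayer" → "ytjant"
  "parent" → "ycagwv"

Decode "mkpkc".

digit

It's a Vigenère-style cipher with numeric key [9,2]: position i shifts by key[i mod 2].
Decoding mkpkc: m−9=d, k−2=i, p−9=g, k−2=i, c−9=t.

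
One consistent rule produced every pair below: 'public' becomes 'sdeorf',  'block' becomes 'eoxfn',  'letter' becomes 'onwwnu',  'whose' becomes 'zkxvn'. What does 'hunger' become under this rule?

The shift depends on letter class: consonant p→s is +3, but vowel u→d is +9. The rule splits by letter class: vowels +9, consonants +3.
For hunger: h(cons)+3=k, u(vowel)+9=d, n(cons)+3=q, g(cons)+3=j, e(vowel)+9=n, r(cons)+3=u.

kdqjnu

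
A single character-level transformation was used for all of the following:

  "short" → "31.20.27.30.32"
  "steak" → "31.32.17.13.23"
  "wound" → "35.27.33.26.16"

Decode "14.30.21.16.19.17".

s is letter #19 and maps to 31: an offset of 12. Each letter is replaced by its alphabet position (a=1..z=26) + 12.
Undoing it on 14.30.21.16.19.17: 14→(14−12)÷1=2=b, 30→(30−12)÷1=18=r, 21→(21−12)÷1=9=i, 16→(16−12)÷1=4=d, 19→(19−12)÷1=7=g, 17→(17−12)÷1=5=e.

bridge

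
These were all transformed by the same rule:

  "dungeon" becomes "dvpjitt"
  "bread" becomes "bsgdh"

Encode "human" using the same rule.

hvodr

In dungeon: d→d is +0, u→v is +1, n→p is +2, g→j is +3 — the shift increases by 1 each position. Each letter shifts forward by its position index (0, 1, 2, …) — the shift grows by one for each successive letter.
On human: h+0=h, u+1=v, m+2=o, a+3=d, n+4=r.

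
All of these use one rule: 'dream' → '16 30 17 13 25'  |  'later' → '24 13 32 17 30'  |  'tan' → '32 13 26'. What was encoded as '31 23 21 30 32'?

d is letter #4 and maps to 16: an offset of 12. Letters become their 1-based position plus 12 (so a→13, b→14, …).
Decoding 31 23 21 30 32: 31→(31−12)÷1=19=s, 23→(23−12)÷1=11=k, 21→(21−12)÷1=9=i, 30→(30−12)÷1=18=r, 32→(32−12)÷1=20=t.

skirt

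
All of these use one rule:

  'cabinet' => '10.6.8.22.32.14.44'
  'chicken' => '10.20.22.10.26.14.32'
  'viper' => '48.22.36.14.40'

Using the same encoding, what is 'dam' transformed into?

c(#3)→10 and a(#1)→6: differences scale by 2, so n = 2·pos + 4. The formula is n = 2×(alphabet index, a=1) + 4.
Applying it to dam: d=4→12, a=1→6, m=13→30.

12.6.30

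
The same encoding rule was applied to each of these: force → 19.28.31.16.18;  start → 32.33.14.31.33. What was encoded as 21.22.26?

him

f is letter #6 and maps to 19: an offset of 13. Letters become their 1-based position plus 13 (so a→14, b→15, …).
Reversing it on 21.22.26: 21→(21−13)÷1=8=h, 22→(22−13)÷1=9=i, 26→(26−13)÷1=13=m.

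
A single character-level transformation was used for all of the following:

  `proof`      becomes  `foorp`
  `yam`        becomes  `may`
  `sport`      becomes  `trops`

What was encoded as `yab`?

bay

The output letters match the input read backwards: proof reversed is foorp. It's just the letters in reverse order.
Undoing it on yab: then reverse → bay.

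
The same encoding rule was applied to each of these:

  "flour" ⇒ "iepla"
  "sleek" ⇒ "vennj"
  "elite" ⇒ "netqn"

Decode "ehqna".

This is an affine cipher: with a=0,…,z=25, each position x becomes (21x+7) mod 26.
Reversing it on ehqna: e(4)→5·(4−7)≡11=l; h(7)→5·(7−7)≡0=a; q(16)→5·(16−7)≡19=t; n(13)→5·(13−7)≡4=e; a(0)→5·(0−7)≡17=r (all mod 26).

later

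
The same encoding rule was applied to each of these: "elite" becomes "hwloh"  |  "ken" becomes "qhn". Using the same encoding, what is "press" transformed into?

vvhus

The output letters match the input read backwards, each shifted +3: elite reversed is etile. The word is reversed, then every letter is shifted forward by 3.
For press: reverse → sserp; then shift: s+3=v, s+3=v, e+3=h, r+3=u, p+3=s.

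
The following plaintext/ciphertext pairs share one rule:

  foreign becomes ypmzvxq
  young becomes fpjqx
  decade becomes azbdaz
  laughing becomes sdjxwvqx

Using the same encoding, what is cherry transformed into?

This is an affine cipher: with a=0,…,z=25, each position x becomes (25x+3) mod 26.
On cherry: c(2)→25·2+3≡1=b; h(7)→25·7+3≡22=w; e(4)→25·4+3≡25=z; r(17)→25·17+3≡12=m; r(17)→25·17+3≡12=m; y(24)→25·24+3≡5=f (all mod 26).

bwzmmf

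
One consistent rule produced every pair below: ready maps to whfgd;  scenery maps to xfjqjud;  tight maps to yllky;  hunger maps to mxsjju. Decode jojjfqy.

Shifts by position in ready: pos 0: r→w (+5), pos 1: e→h (+3), pos 2: a→f (+5), pos 3: d→g (+3) — repeating every 2. It's a Vigenère-style cipher with numeric key [5,3]: position i shifts by key[i mod 2].
Decoding jojjfqy: j−5=e, o−3=l, j−5=e, j−3=g, f−5=a, q−3=n, y−5=t.

elegant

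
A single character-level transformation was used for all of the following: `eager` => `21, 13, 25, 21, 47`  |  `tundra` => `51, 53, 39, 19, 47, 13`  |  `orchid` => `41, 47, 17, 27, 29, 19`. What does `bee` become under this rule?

15, 21, 21

e(#5)→21 and a(#1)→13: differences scale by 2, so n = 2·pos + 11. Each letter becomes 2×(its alphabet position, a=1..z=26) + 11.
Applying it to bee: b=2→15, e=5→21, e=5→21.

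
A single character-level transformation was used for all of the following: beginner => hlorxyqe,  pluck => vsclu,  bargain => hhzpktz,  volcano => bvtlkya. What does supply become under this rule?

In beginner: b→h is +6, e→l is +7, g→o is +8, i→r is +9 — the shift increases by 1 each position. Letter i (0-indexed) is shifted by i+6, so successive shifts are 6, 7, 8, ….
For supply: s+6=y, u+7=b, p+8=x, p+9=y, l+10=v, y+11=j.

ybxyvj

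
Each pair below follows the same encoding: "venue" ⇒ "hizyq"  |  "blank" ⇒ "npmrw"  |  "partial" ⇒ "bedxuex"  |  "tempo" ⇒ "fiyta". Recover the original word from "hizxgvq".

Shifts by position in venue: pos 0: v→h (+12), pos 1: e→i (+4), pos 2: n→z (+12), pos 3: u→y (+4) — repeating every 2. It's a Vigenère-style cipher with numeric key [12,4]: position i shifts by key[i mod 2].
Decoding hizxgvq: h−12=v, i−4=e, z−12=n, x−4=t, g−12=u, v−4=r, q−12=e.

venture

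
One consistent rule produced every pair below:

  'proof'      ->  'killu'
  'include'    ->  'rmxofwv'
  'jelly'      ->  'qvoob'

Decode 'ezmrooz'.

vanilla

Each letter is replaced by its mirror in the alphabet: a↔z, b↔y, c↔x, and so on (the Atbash cipher).
Undoing it on ezmrooz: e↔v, z↔a, m↔n, r↔i, o↔l, o↔l, z↔a.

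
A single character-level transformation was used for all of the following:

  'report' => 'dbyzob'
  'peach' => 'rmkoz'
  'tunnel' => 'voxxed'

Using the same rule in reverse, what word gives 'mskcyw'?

The output letters match the input read backwards, each shifted +10: report reversed is troper. Read the word backwards and shift each letter +10.
Reversing it on mskcyw: shift back: m−10=c, s−10=i, k−10=a, c−10=s, y−10=o, w−10=m → ciasom; then reverse → mosaic.

mosaic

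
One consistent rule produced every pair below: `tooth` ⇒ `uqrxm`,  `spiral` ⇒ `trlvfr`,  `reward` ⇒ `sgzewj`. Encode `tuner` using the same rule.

In tooth: t→u is +1, o→q is +2, o→r is +3, t→x is +4 — the shift increases by 1 each position. Letter i (0-indexed) is shifted by i+1, so successive shifts are 1, 2, 3, ….
Applying it to tuner: t+1=u, u+2=w, n+3=q, e+4=i, r+5=w.

uwqiw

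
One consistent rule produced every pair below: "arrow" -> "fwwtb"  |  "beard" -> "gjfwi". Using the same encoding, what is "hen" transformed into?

Compare letters: a→f is +5, r→w is +5, r→w is +5 — a constant shift. Every letter moves 5 places later in the alphabet, wrapping around z→a.
On hen: h+5=m, e+5=j, n+5=s.

mjs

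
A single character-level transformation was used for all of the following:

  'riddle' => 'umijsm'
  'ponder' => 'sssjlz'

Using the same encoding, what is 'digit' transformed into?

gmloa

Letter i (0-indexed) is shifted by i+3, so successive shifts are 3, 4, 5, ….
For digit: d+3=g, i+4=m, g+5=l, i+6=o, t+7=a.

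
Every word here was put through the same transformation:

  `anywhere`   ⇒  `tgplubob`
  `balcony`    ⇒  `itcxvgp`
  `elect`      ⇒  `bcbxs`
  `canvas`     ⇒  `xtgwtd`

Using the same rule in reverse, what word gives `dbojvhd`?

serious

a(0)→t(19) and n(13)→g(6) fit y≡15x+19 (mod 26); the inverse of 15 mod 26 is 7. Treating letters as 0–25, the rule is x ↦ 15x + 19 (mod 26).
Reversing it on dbojvhd: d(3)→7·(3−19)≡18=s; b(1)→7·(1−19)≡4=e; o(14)→7·(14−19)≡17=r; j(9)→7·(9−19)≡8=i; v(21)→7·(21−19)≡14=o; h(7)→7·(7−19)≡20=u; d(3)→7·(3−19)≡18=s (all mod 26).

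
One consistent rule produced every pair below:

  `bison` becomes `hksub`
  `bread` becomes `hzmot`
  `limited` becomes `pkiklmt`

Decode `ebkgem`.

This is an affine cipher: with a=0,…,z=25, each position x becomes (19x+14) mod 26.
Undoing it on ebkgem: e(4)→11·(4−14)≡20=u; b(1)→11·(1−14)≡13=n; k(10)→11·(10−14)≡8=i; g(6)→11·(6−14)≡16=q; e(4)→11·(4−14)≡20=u; m(12)→11·(12−14)≡4=e (all mod 26).

unique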